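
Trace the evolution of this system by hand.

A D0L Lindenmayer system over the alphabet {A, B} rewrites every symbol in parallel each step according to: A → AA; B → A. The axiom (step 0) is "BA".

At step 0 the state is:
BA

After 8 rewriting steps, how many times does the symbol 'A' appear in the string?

384

k=0  BA
k=1  AAA
k=2  AAAAAA
k=3  AAAAAAAAAAAA
k=4  AAAAAAAAAAAAAAAAAAAAAAAA
k=5  AAAAAAAAAAAAAAAAAAAAAAAAAAAAAAAAAAAAAAAAAAAAAAAA
k=6  AAAAAAAAAAAAAAAAAAAAAAAAAAAAAAAAAAAAAAAAAAAAAAAAAAAAAAAAAAAAAAAAAAAAAAAAAAAAAAAAAAAAAAAAAAAAAAAA
k=7  AAAAAAAAAAAAAAAAAAAAAAAAAAAAAAAAAAAAAAAAAAAAAAAAAAAAAAAAAA…AAAAAAAAAAAAAAAAAAAAAAAAAAAAAAAAAAAAAAAAAAAAAAAAAAAAAAAAAA  (len 192)
k=8  AAAAAAAAAAAAAAAAAAAAAAAAAAAAAAAAAAAAAAAAAAAAAAAAAAAAAAAAAA…AAAAAAAAAAAAAAAAAAAAAAAAAAAAAAAAAAAAAAAAAAAAAAAAAAAAAAAAAA  (len 384)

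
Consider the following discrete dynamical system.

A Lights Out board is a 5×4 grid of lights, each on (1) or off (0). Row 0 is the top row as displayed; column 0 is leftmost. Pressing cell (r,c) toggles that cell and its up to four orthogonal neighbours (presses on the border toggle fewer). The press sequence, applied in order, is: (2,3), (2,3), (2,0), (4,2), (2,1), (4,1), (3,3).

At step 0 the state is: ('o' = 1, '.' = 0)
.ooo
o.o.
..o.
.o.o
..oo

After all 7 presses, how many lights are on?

11

0) .ooo
o.o.
..o.
.o.o
..oo
1) .ooo
o.oo
...o
.o..
..oo
2) .ooo
o.o.
..o.
.o.o
..oo
3) .ooo
..o.
ooo.
oo.o
..oo
4) .ooo
..o.
ooo.
oooo
.o..
5) .ooo
.oo.
....
o.oo
.o..
6) .ooo
.oo.
....
oooo
o.o.
7) .ooo
.oo.
...o
oo..
o.oo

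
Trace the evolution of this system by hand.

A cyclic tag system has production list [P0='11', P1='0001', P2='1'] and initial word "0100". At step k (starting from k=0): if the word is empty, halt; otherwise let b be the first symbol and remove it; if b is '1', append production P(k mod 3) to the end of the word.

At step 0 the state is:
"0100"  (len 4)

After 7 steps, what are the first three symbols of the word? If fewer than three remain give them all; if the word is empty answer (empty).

1

[0] "0100"  (len 4)
[1] "100"  (len 3)
[2] "000001"  (len 6)
[3] "00001"  (len 5)
[4] "0001"  (len 4)
[5] "001"  (len 3)
[6] "01"  (len 2)
[7] "1"  (len 1)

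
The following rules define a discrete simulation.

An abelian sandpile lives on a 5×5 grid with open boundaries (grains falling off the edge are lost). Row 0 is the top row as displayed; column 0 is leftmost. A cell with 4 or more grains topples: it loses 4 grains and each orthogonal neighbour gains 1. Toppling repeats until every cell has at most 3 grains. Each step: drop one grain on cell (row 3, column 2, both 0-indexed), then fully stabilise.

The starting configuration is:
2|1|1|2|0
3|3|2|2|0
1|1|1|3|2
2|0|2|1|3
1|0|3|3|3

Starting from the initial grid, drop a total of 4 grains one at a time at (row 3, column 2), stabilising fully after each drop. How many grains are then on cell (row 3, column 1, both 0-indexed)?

k=0  2|1|1|2|0
3|3|2|2|0
1|1|1|3|2
2|0|2|1|3
1|0|3|3|3
k=1  2|1|1|2|0
3|3|2|2|0
1|1|1|3|2
2|0|3|1|3
1|0|3|3|3
k=2  2|1|1|2|0
3|3|2|3|1
1|1|3|1|0
2|1|2|1|2
1|1|1|2|1
k=3  2|1|1|2|0
3|3|2|3|1
1|1|3|1|0
2|1|3|1|2
1|1|1|2|1
k=4  2|1|1|2|0
3|3|3|3|1
1|2|0|2|0
2|2|1|2|2
1|1|2|2|1

2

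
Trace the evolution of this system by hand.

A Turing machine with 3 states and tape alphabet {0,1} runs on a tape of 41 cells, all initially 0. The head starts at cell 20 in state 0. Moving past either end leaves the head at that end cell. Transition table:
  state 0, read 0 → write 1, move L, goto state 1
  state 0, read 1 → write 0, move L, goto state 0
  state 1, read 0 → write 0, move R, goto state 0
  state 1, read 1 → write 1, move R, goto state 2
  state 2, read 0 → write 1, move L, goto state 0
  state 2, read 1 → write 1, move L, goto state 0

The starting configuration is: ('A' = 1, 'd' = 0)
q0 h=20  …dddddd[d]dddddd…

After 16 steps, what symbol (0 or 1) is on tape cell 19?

0

k=0  q0 h=20  …dddddd[d]dddddd…
k=1  q1 h=19  …dddddd[d]Addddd…
k=2  q0 h=20  …dddddd[A]dddddd…
k=3  q0 h=19  …dddddd[d]dddddd…
k=4  q1 h=18  …dddddd[d]Addddd…
k=5  q0 h=19  …dddddd[A]dddddd…
k=6  q0 h=18  …dddddd[d]dddddd…
k=7  q1 h=17  …dddddd[d]Addddd…
k=8  q0 h=18  …dddddd[A]dddddd…
k=9  q0 h=17  …dddddd[d]dddddd…
k=10  q1 h=16  …dddddd[d]Addddd…
k=11  q0 h=17  …dddddd[A]dddddd…
k=12  q0 h=16  …dddddd[d]dddddd…
k=13  q1 h=15  …dddddd[d]Addddd…
k=14  q0 h=16  …dddddd[A]dddddd…
k=15  q0 h=15  …dddddd[d]dddddd…
k=16  q1 h=14  …dddddd[d]Addddd…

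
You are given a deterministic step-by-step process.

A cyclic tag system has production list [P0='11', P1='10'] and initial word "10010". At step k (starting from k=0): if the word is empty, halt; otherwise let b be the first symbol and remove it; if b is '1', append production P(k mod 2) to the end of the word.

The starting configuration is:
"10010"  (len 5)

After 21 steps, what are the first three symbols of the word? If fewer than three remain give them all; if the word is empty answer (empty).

k=0  "10010"  (len 5)
k=1  "001011"  (len 6)
k=2  "01011"  (len 5)
k=3  "1011"  (len 4)
k=4  "01110"  (len 5)
k=5  "1110"  (len 4)
k=6  "11010"  (len 5)
k=7  "101011"  (len 6)
k=8  "0101110"  (len 7)
k=9  "101110"  (len 6)
k=10  "0111010"  (len 7)
k=11  "111010"  (len 6)
k=12  "1101010"  (len 7)
k=13  "10101011"  (len 8)
k=14  "010101110"  (len 9)
k=15  "10101110"  (len 8)
k=16  "010111010"  (len 9)
k=17  "10111010"  (len 8)
k=18  "011101010"  (len 9)
k=19  "11101010"  (len 8)
k=20  "110101010"  (len 9)
k=21  "1010101011"  (len 10)

101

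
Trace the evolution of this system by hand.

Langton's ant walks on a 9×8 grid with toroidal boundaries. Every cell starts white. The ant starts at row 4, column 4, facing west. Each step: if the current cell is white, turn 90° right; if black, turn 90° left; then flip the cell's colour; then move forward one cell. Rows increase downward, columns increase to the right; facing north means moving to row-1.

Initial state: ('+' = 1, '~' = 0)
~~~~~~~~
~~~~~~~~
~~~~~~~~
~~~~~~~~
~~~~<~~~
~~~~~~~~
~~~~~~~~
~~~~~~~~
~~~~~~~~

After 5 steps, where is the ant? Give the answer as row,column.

5,4

step 0: ~~~~~~~~
~~~~~~~~
~~~~~~~~
~~~~~~~~
~~~~<~~~
~~~~~~~~
~~~~~~~~
~~~~~~~~
~~~~~~~~
step 1: ~~~~~~~~
~~~~~~~~
~~~~~~~~
~~~~^~~~
~~~~+~~~
~~~~~~~~
~~~~~~~~
~~~~~~~~
~~~~~~~~
step 2: ~~~~~~~~
~~~~~~~~
~~~~~~~~
~~~~+>~~
~~~~+~~~
~~~~~~~~
~~~~~~~~
~~~~~~~~
~~~~~~~~
step 3: ~~~~~~~~
~~~~~~~~
~~~~~~~~
~~~~++~~
~~~~+v~~
~~~~~~~~
~~~~~~~~
~~~~~~~~
~~~~~~~~
step 4: ~~~~~~~~
~~~~~~~~
~~~~~~~~
~~~~++~~
~~~~<+~~
~~~~~~~~
~~~~~~~~
~~~~~~~~
~~~~~~~~
step 5: ~~~~~~~~
~~~~~~~~
~~~~~~~~
~~~~++~~
~~~~~+~~
~~~~v~~~
~~~~~~~~
~~~~~~~~
~~~~~~~~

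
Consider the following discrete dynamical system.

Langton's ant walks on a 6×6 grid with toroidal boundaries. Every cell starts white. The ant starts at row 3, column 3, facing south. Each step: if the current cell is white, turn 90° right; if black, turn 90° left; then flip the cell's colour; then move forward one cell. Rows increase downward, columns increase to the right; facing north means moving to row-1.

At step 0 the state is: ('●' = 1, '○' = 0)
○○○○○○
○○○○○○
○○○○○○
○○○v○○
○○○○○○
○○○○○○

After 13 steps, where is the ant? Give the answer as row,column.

3,4

gen 0: ○○○○○○
○○○○○○
○○○○○○
○○○v○○
○○○○○○
○○○○○○
gen 1: ○○○○○○
○○○○○○
○○○○○○
○○<●○○
○○○○○○
○○○○○○
gen 2: ○○○○○○
○○○○○○
○○^○○○
○○●●○○
○○○○○○
○○○○○○
gen 3: ○○○○○○
○○○○○○
○○●>○○
○○●●○○
○○○○○○
○○○○○○
gen 4: ○○○○○○
○○○○○○
○○●●○○
○○●v○○
○○○○○○
○○○○○○
gen 5: ○○○○○○
○○○○○○
○○●●○○
○○●○>○
○○○○○○
○○○○○○
gen 6: ○○○○○○
○○○○○○
○○●●○○
○○●○●○
○○○○v○
○○○○○○
gen 7: ○○○○○○
○○○○○○
○○●●○○
○○●○●○
○○○<●○
○○○○○○
gen 8: ○○○○○○
○○○○○○
○○●●○○
○○●^●○
○○○●●○
○○○○○○
gen 9: ○○○○○○
○○○○○○
○○●●○○
○○●●>○
○○○●●○
○○○○○○
gen 10: ○○○○○○
○○○○○○
○○●●^○
○○●●○○
○○○●●○
○○○○○○
gen 11: ○○○○○○
○○○○○○
○○●●●>
○○●●○○
○○○●●○
○○○○○○
gen 12: ○○○○○○
○○○○○○
○○●●●●
○○●●○v
○○○●●○
○○○○○○
gen 13: ○○○○○○
○○○○○○
○○●●●●
○○●●<●
○○○●●○
○○○○○○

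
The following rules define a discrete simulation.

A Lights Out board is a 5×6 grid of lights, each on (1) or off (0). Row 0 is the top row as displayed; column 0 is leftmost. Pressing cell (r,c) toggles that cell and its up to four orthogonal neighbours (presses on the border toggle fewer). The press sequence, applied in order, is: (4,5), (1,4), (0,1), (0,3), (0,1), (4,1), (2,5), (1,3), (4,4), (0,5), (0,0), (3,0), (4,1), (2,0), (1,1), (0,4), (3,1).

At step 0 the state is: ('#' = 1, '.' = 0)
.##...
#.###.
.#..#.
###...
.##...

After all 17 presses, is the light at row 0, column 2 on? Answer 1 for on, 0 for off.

[0] .##...
#.###.
.#..#.
###...
.##...
[1] .##...
#.###.
.#..#.
###..#
.##.##
[2] .##.#.
#.#..#
.#....
###..#
.##.##
[3] #...#.
###..#
.#....
###..#
.##.##
[4] #.##..
####.#
.#....
###..#
.##.##
[5] .#.#..
#.##.#
.#....
###..#
.##.##
[6] .#.#..
#.##.#
.#....
#.#..#
#...##
[7] .#.#..
#.##..
.#..##
#.#...
#...##
[8] .#....
#...#.
.#.###
#.#...
#...##
[9] .#....
#...#.
.#.###
#.#.#.
#..#..
[10] .#..##
#...##
.#.###
#.#.#.
#..#..
[11] #...##
....##
.#.###
#.#.#.
#..#..
[12] #...##
....##
##.###
.##.#.
...#..
[13] #...##
....##
##.###
..#.#.
####..
[14] #...##
#...##
...###
#.#.#.
####..
[15] ##..##
.##.##
.#.###
#.#.#.
####..
[16] ##.#..
.##..#
.#.###
#.#.#.
####..
[17] ##.#..
.##..#
...###
.#..#.
#.##..

0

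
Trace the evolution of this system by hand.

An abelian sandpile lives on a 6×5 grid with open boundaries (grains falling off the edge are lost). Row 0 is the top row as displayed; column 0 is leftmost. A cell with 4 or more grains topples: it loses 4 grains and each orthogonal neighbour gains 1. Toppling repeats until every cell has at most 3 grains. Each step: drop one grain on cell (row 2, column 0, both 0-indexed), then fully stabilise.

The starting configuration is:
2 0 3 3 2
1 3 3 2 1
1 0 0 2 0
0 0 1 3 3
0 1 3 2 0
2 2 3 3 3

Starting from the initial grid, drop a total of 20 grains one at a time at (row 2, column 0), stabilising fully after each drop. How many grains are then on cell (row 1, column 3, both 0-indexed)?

0) 2 0 3 3 2
1 3 3 2 1
1 0 0 2 0
0 0 1 3 3
0 1 3 2 0
2 2 3 3 3
1) 2 0 3 3 2
1 3 3 2 1
2 0 0 2 0
0 0 1 3 3
0 1 3 2 0
2 2 3 3 3
2) 2 0 3 3 2
1 3 3 2 1
3 0 0 2 0
0 0 1 3 3
0 1 3 2 0
2 2 3 3 3
3) 2 0 3 3 2
2 3 3 2 1
0 1 0 2 0
1 0 1 3 3
0 1 3 2 0
2 2 3 3 3
4) 2 0 3 3 2
2 3 3 2 1
1 1 0 2 0
1 0 1 3 3
0 1 3 2 0
2 2 3 3 3
5) 2 0 3 3 2
2 3 3 2 1
2 1 0 2 0
1 0 1 3 3
0 1 3 2 0
2 2 3 3 3
6) 2 0 3 3 2
2 3 3 2 1
3 1 0 2 0
1 0 1 3 3
0 1 3 2 0
2 2 3 3 3
7) 2 0 3 3 2
3 3 3 2 1
0 2 0 2 0
2 0 1 3 3
0 1 3 2 0
2 2 3 3 3
8) 2 0 3 3 2
3 3 3 2 1
1 2 0 2 0
2 0 1 3 3
0 1 3 2 0
2 2 3 3 3
9) 2 0 3 3 2
3 3 3 2 1
2 2 0 2 0
2 0 1 3 3
0 1 3 2 0
2 2 3 3 3
10) 2 0 3 3 2
3 3 3 2 1
3 2 0 2 0
2 0 1 3 3
0 1 3 2 0
2 2 3 3 3
11) 3 2 1 1 3
1 2 2 0 2
2 0 2 3 0
3 1 1 3 3
0 1 3 2 0
2 2 3 3 3
12) 3 2 1 1 3
1 2 2 0 2
3 0 2 3 0
3 1 1 3 3
0 1 3 2 0
2 2 3 3 3
13) 3 2 1 1 3
2 2 2 0 2
1 1 2 3 0
0 2 1 3 3
1 1 3 2 0
2 2 3 3 3
14) 3 2 1 1 3
2 2 2 0 2
2 1 2 3 0
0 2 1 3 3
1 1 3 2 0
2 2 3 3 3
15) 3 2 1 1 3
2 2 2 0 2
3 1 2 3 0
0 2 1 3 3
1 1 3 2 0
2 2 3 3 3
16) 3 2 1 1 3
3 2 2 0 2
0 2 2 3 0
1 2 1 3 3
1 1 3 2 0
2 2 3 3 3
17) 3 2 1 1 3
3 2 2 0 2
1 2 2 3 0
1 2 1 3 3
1 1 3 2 0
2 2 3 3 3
18) 3 2 1 1 3
3 2 2 0 2
2 2 2 3 0
1 2 1 3 3
1 1 3 2 0
2 2 3 3 3
19) 3 2 1 1 3
3 2 2 0 2
3 2 2 3 0
1 2 1 3 3
1 1 3 2 0
2 2 3 3 3
20) 0 3 1 1 3
1 3 2 0 2
1 3 2 3 0
2 2 1 3 3
1 1 3 2 0
2 2 3 3 3

0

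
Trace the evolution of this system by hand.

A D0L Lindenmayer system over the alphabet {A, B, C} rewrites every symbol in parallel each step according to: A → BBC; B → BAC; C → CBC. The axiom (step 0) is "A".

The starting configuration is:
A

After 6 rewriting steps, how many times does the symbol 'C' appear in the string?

gen 0: A
gen 1: BBC
gen 2: BACBACCBC
gen 3: BACBBCCBCBACBBCCBCCBCBACCBC
gen 4: BACBBCCBCBACBACCBCCBCBACCBCBACBBCCBCBACBACCBCCBCBACCBCCBCBACCBCBACBBCCBCCBCBACCBC
gen 5: BACBBCCBCBACBACCBCCBCBACCBCBACBBCCBCBACBBCCBCCBCBACCBCCBCB…CCBCBACBBCCBCBACBACCBCCBCBACCBCCBCBACCBCBACBBCCBCCBCBACCBC  (len 243)
gen 6: BACBBCCBCBACBACCBCCBCBACCBCBACBBCCBCBACBBCCBCCBCBACCBCCBCB…CCBCBACBBCCBCBACBACCBCCBCBACCBCCBCBACCBCBACBBCCBCCBCBACCBC  (len 729)

364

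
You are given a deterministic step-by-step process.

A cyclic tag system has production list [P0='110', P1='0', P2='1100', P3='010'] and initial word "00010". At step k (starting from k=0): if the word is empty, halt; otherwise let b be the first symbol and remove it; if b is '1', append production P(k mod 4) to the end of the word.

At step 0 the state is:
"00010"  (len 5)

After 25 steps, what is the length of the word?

step 0: "00010"  (len 5)
step 1: "0010"  (len 4)
step 2: "010"  (len 3)
step 3: "10"  (len 2)
step 4: "0010"  (len 4)
step 5: "010"  (len 3)
step 6: "10"  (len 2)
step 7: "01100"  (len 5)
step 8: "1100"  (len 4)
step 9: "100110"  (len 6)
step 10: "001100"  (len 6)
step 11: "01100"  (len 5)
step 12: "1100"  (len 4)
step 13: "100110"  (len 6)
step 14: "001100"  (len 6)
step 15: "01100"  (len 5)
step 16: "1100"  (len 4)
step 17: "100110"  (len 6)
step 18: "001100"  (len 6)
step 19: "01100"  (len 5)
step 20: "1100"  (len 4)
step 21: "100110"  (len 6)
step 22: "001100"  (len 6)
step 23: "01100"  (len 5)
step 24: "1100"  (len 4)
step 25: "100110"  (len 6)

6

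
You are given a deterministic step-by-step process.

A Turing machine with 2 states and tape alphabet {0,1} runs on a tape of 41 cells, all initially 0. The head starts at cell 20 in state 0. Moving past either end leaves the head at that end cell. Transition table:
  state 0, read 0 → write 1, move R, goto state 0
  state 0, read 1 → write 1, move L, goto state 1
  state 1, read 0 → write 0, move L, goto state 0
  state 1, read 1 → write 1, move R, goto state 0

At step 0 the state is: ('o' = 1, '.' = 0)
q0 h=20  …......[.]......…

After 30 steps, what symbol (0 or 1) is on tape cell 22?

1

gen 0: q0 h=20  …......[.]......…
gen 1: q0 h=21  ….....o[.]......…
gen 2: q0 h=22  …....oo[.]......…
gen 3: q0 h=23  …...ooo[.]......…
gen 4: q0 h=24  …..oooo[.]......…
gen 5: q0 h=25  ….ooooo[.]......…
gen 6: q0 h=26  …oooooo[.]......…
gen 7: q0 h=27  …oooooo[.]......…
gen 8: q0 h=28  …oooooo[.]......…
gen 9: q0 h=29  …oooooo[.]......…
gen 10: q0 h=30  …oooooo[.]......…
gen 11: q0 h=31  …oooooo[.]......…
gen 12: q0 h=32  …oooooo[.]......…
gen 13: q0 h=33  …oooooo[.]......…
gen 14: q0 h=34  …oooooo[.]......|
gen 15: q0 h=35  …oooooo[.].....|
gen 16: q0 h=36  …oooooo[.]....|
gen 17: q0 h=37  …oooooo[.]...|
gen 18: q0 h=38  …oooooo[.]..|
gen 19: q0 h=39  …oooooo[.].|
gen 20: q0 h=40  …oooooo[.]|
gen 21: q0 h=40  …oooooo[o]|
gen 22: q1 h=39  …oooooo[o]o|
gen 23: q0 h=40  …oooooo[o]|
gen 24: q1 h=39  …oooooo[o]o|
gen 25: q0 h=40  …oooooo[o]|
gen 26: q1 h=39  …oooooo[o]o|
gen 27: q0 h=40  …oooooo[o]|
gen 28: q1 h=39  …oooooo[o]o|
gen 29: q0 h=40  …oooooo[o]|
gen 30: q1 h=39  …oooooo[o]o|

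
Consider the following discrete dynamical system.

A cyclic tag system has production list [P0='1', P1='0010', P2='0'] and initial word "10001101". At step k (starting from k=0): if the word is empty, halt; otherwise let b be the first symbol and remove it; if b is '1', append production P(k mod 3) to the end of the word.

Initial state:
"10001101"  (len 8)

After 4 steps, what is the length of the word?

step 0: "10001101"  (len 8)
step 1: "00011011"  (len 8)
step 2: "0011011"  (len 7)
step 3: "011011"  (len 6)
step 4: "11011"  (len 5)

5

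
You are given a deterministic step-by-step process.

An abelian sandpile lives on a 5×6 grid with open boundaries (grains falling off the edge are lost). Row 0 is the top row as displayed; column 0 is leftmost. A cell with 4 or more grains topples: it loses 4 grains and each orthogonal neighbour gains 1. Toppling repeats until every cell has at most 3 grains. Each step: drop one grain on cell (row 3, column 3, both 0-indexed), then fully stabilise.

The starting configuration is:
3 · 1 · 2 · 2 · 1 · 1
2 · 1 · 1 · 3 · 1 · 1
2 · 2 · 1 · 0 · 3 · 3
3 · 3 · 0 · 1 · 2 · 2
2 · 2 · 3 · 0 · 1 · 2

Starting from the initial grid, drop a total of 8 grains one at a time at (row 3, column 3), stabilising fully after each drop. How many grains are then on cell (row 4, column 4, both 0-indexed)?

k=0  3 · 1 · 2 · 2 · 1 · 1
2 · 1 · 1 · 3 · 1 · 1
2 · 2 · 1 · 0 · 3 · 3
3 · 3 · 0 · 1 · 2 · 2
2 · 2 · 3 · 0 · 1 · 2
k=1  3 · 1 · 2 · 2 · 1 · 1
2 · 1 · 1 · 3 · 1 · 1
2 · 2 · 1 · 0 · 3 · 3
3 · 3 · 0 · 2 · 2 · 2
2 · 2 · 3 · 0 · 1 · 2
k=2  3 · 1 · 2 · 2 · 1 · 1
2 · 1 · 1 · 3 · 1 · 1
2 · 2 · 1 · 0 · 3 · 3
3 · 3 · 0 · 3 · 2 · 2
2 · 2 · 3 · 0 · 1 · 2
k=3  3 · 1 · 2 · 2 · 1 · 1
2 · 1 · 1 · 3 · 1 · 1
2 · 2 · 1 · 1 · 3 · 3
3 · 3 · 1 · 0 · 3 · 2
2 · 2 · 3 · 1 · 1 · 2
k=4  3 · 1 · 2 · 2 · 1 · 1
2 · 1 · 1 · 3 · 1 · 1
2 · 2 · 1 · 1 · 3 · 3
3 · 3 · 1 · 1 · 3 · 2
2 · 2 · 3 · 1 · 1 · 2
k=5  3 · 1 · 2 · 2 · 1 · 1
2 · 1 · 1 · 3 · 1 · 1
2 · 2 · 1 · 1 · 3 · 3
3 · 3 · 1 · 2 · 3 · 2
2 · 2 · 3 · 1 · 1 · 2
k=6  3 · 1 · 2 · 2 · 1 · 1
2 · 1 · 1 · 3 · 1 · 1
2 · 2 · 1 · 1 · 3 · 3
3 · 3 · 1 · 3 · 3 · 2
2 · 2 · 3 · 1 · 1 · 2
k=7  3 · 1 · 2 · 2 · 1 · 1
2 · 1 · 1 · 3 · 2 · 2
2 · 2 · 1 · 3 · 1 · 1
3 · 3 · 2 · 1 · 2 · 0
2 · 2 · 3 · 2 · 2 · 3
k=8  3 · 1 · 2 · 2 · 1 · 1
2 · 1 · 1 · 3 · 2 · 2
2 · 2 · 1 · 3 · 1 · 1
3 · 3 · 2 · 2 · 2 · 0
2 · 2 · 3 · 2 · 2 · 3

2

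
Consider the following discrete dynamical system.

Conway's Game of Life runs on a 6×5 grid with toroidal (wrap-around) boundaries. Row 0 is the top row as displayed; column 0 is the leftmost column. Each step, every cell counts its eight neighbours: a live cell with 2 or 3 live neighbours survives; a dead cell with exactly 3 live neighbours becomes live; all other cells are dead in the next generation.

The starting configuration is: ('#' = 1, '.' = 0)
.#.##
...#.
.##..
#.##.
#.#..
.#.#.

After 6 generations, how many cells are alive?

2

gen 0: .#.##
...#.
.##..
#.##.
#.#..
.#.#.
gen 1: #..##
##.##
.#..#
#..##
#....
.#.#.
gen 2: .....
.#...
.#...
.#.#.
####.
.###.
gen 3: .#...
.....
##...
...##
#....
#..##
gen 4: #...#
##...
#...#
.#..#
#....
##..#
gen 5: .....
.#...
....#
.#..#
.....
.#...
gen 6: .....
.....
.....
#....
#....
.....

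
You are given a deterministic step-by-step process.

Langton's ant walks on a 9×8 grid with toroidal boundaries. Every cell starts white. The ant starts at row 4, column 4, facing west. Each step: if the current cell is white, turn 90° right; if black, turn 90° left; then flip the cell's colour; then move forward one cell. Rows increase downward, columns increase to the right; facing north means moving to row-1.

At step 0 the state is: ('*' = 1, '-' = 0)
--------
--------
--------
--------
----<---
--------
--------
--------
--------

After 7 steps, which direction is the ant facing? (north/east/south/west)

[0] --------
--------
--------
--------
----<---
--------
--------
--------
--------
[1] --------
--------
--------
----^---
----*---
--------
--------
--------
--------
[2] --------
--------
--------
----*>--
----*---
--------
--------
--------
--------
[3] --------
--------
--------
----**--
----*v--
--------
--------
--------
--------
[4] --------
--------
--------
----**--
----<*--
--------
--------
--------
--------
[5] --------
--------
--------
----**--
-----*--
----v---
--------
--------
--------
[6] --------
--------
--------
----**--
-----*--
---<*---
--------
--------
--------
[7] --------
--------
--------
----**--
---^-*--
---**---
--------
--------
--------

north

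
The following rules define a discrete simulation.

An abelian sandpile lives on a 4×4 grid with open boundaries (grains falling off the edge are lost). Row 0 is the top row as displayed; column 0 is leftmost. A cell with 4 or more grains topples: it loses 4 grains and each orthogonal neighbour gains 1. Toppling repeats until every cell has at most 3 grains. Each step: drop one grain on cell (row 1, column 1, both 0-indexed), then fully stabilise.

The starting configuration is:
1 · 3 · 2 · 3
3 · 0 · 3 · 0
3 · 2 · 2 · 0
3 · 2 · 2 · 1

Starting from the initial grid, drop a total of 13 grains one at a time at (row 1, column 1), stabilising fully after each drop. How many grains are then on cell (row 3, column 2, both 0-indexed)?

0

0) 1 · 3 · 2 · 3
3 · 0 · 3 · 0
3 · 2 · 2 · 0
3 · 2 · 2 · 1
1) 1 · 3 · 2 · 3
3 · 1 · 3 · 0
3 · 2 · 2 · 0
3 · 2 · 2 · 1
2) 1 · 3 · 2 · 3
3 · 2 · 3 · 0
3 · 2 · 2 · 0
3 · 2 · 2 · 1
3) 1 · 3 · 2 · 3
3 · 3 · 3 · 0
3 · 2 · 2 · 0
3 · 2 · 2 · 1
4) 3 · 2 · 1 · 0
2 · 0 · 3 · 2
2 · 3 · 1 · 1
1 · 1 · 0 · 2
5) 3 · 2 · 1 · 0
2 · 1 · 3 · 2
2 · 3 · 1 · 1
1 · 1 · 0 · 2
6) 3 · 2 · 1 · 0
2 · 2 · 3 · 2
2 · 3 · 1 · 1
1 · 1 · 0 · 2
7) 3 · 2 · 1 · 0
2 · 3 · 3 · 2
2 · 3 · 1 · 1
1 · 1 · 0 · 2
8) 3 · 3 · 2 · 0
3 · 2 · 0 · 3
3 · 0 · 3 · 1
1 · 2 · 0 · 2
9) 3 · 3 · 2 · 0
3 · 3 · 0 · 3
3 · 0 · 3 · 1
1 · 2 · 0 · 2
10) 1 · 1 · 3 · 0
2 · 2 · 1 · 3
0 · 2 · 3 · 1
2 · 2 · 0 · 2
11) 1 · 1 · 3 · 0
2 · 3 · 1 · 3
0 · 2 · 3 · 1
2 · 2 · 0 · 2
12) 1 · 2 · 3 · 0
3 · 0 · 2 · 3
0 · 3 · 3 · 1
2 · 2 · 0 · 2
13) 1 · 2 · 3 · 0
3 · 1 · 2 · 3
0 · 3 · 3 · 1
2 · 2 · 0 · 2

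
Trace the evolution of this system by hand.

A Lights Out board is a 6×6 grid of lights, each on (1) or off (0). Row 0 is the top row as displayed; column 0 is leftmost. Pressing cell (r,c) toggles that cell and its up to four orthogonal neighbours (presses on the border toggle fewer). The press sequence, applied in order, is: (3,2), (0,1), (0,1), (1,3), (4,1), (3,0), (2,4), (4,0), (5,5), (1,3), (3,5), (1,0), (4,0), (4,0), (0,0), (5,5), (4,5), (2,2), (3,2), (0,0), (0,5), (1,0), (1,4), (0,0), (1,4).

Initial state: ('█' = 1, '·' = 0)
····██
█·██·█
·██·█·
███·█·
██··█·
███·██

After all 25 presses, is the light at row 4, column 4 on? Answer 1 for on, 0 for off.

0

0) ····██
█·██·█
·██·█·
███·█·
██··█·
███·██
1) ····██
█·██·█
·█··█·
█··██·
███·█·
███·██
2) ███·██
████·█
·█··█·
█··██·
███·█·
███·██
3) ····██
█·██·█
·█··█·
█··██·
███·█·
███·██
4) ···███
█···██
·█·██·
█··██·
███·█·
███·██
5) ···███
█···██
·█·██·
██·██·
····█·
█·█·██
6) ···███
█···██
██·██·
···██·
█···█·
█·█·██
7) ···███
█····█
██···█
···█··
█···█·
█·█·██
8) ···███
█····█
██···█
█··█··
·█··█·
··█·██
9) ···███
█····█
██···█
█··█··
·█··██
··█···
10) ····██
█·████
██·█·█
█··█··
·█··██
··█···
11) ····██
█·████
██·█··
█··███
·█··█·
··█···
12) █···██
·█████
·█·█··
█··███
·█··█·
··█···
13) █···██
·█████
·█·█··
···███
█···█·
█·█···
14) █···██
·█████
·█·█··
█··███
·█··█·
··█···
15) ·█··██
██████
·█·█··
█··███
·█··█·
··█···
16) ·█··██
██████
·█·█··
█··███
·█··██
··█·██
17) ·█··██
██████
·█·█··
█··██·
·█····
··█·█·
18) ·█··██
██·███
··█···
█·███·
·█····
··█·█·
19) ·█··██
██·███
······
██··█·
·██···
··█·█·
20) █···██
·█·███
······
██··█·
·██···
··█·█·
21) █·····
·█·██·
······
██··█·
·██···
··█·█·
22) ······
█··██·
█·····
██··█·
·██···
··█·█·
23) ····█·
█····█
█···█·
██··█·
·██···
··█·█·
24) ██··█·
·····█
█···█·
██··█·
·██···
··█·█·
25) ██····
···██·
█·····
██··█·
·██···
··█·█·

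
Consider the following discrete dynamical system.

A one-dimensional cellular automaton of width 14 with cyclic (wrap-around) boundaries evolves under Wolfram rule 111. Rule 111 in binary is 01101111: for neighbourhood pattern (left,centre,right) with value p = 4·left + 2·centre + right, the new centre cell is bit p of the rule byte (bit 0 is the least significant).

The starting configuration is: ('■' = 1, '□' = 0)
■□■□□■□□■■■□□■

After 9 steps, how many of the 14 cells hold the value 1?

k=0  ■□■□□■□□■■■□□■
k=1  ■■■□■■□■■□■□■■
k=2  □□■■■■■■■■■■■□
k=3  ■■■□□□□□□□□□■□
k=4  ■□■□■■■■■■■■■■
k=5  ■■■■■□□□□□□□□□
k=6  ■□□□■□■■■■■■■■
k=7  ■□■■■■■□□□□□□□
k=8  ■■■□□□■□■■■■■■
k=9  □□■□■■■■■□□□□□

6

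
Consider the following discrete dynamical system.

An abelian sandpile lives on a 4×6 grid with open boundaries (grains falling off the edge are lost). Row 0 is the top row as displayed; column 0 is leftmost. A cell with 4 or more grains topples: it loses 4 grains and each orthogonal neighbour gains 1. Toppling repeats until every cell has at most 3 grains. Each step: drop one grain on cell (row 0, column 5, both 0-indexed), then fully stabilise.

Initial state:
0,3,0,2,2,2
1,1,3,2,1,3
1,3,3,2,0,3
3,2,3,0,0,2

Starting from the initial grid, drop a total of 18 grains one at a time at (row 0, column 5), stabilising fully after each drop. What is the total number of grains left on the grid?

k=0  0,3,0,2,2,2
1,1,3,2,1,3
1,3,3,2,0,3
3,2,3,0,0,2
k=1  0,3,0,2,2,3
1,1,3,2,1,3
1,3,3,2,0,3
3,2,3,0,0,2
k=2  0,3,0,2,3,1
1,1,3,2,2,1
1,3,3,2,1,0
3,2,3,0,0,3
k=3  0,3,0,2,3,2
1,1,3,2,2,1
1,3,3,2,1,0
3,2,3,0,0,3
k=4  0,3,0,2,3,3
1,1,3,2,2,1
1,3,3,2,1,0
3,2,3,0,0,3
k=5  0,3,0,3,0,1
1,1,3,2,3,2
1,3,3,2,1,0
3,2,3,0,0,3
k=6  0,3,0,3,0,2
1,1,3,2,3,2
1,3,3,2,1,0
3,2,3,0,0,3
k=7  0,3,0,3,0,3
1,1,3,2,3,2
1,3,3,2,1,0
3,2,3,0,0,3
k=8  0,3,0,3,1,0
1,1,3,2,3,3
1,3,3,2,1,0
3,2,3,0,0,3
k=9  0,3,0,3,1,1
1,1,3,2,3,3
1,3,3,2,1,0
3,2,3,0,0,3
k=10  0,3,0,3,1,2
1,1,3,2,3,3
1,3,3,2,1,0
3,2,3,0,0,3
k=11  0,3,0,3,1,3
1,1,3,2,3,3
1,3,3,2,1,0
3,2,3,0,0,3
k=12  0,3,0,3,3,1
1,1,3,3,0,1
1,3,3,2,2,1
3,2,3,0,0,3
k=13  0,3,0,3,3,2
1,1,3,3,0,1
1,3,3,2,2,1
3,2,3,0,0,3
k=14  0,3,0,3,3,3
1,1,3,3,0,1
1,3,3,2,2,1
3,2,3,0,0,3
k=15  0,3,2,1,1,1
1,3,1,2,2,2
3,1,3,0,3,1
0,1,1,2,0,3
k=16  0,3,2,1,1,2
1,3,1,2,2,2
3,1,3,0,3,1
0,1,1,2,0,3
k=17  0,3,2,1,1,3
1,3,1,2,2,2
3,1,3,0,3,1
0,1,1,2,0,3
k=18  0,3,2,1,2,0
1,3,1,2,2,3
3,1,3,0,3,1
0,1,1,2,0,3

38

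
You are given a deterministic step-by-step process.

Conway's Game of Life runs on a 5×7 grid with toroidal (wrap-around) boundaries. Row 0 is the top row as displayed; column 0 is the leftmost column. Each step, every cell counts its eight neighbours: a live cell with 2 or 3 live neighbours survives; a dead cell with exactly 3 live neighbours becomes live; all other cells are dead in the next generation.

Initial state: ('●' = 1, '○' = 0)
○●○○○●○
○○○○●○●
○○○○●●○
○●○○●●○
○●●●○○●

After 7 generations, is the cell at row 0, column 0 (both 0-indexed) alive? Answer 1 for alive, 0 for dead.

gen 0: ○●○○○●○
○○○○●○●
○○○○●●○
○●○○●●○
○●●●○○●
gen 1: ○●○●●●●
○○○○●○●
○○○●○○●
●●○○○○●
○●○●○○●
gen 2: ○○○●○○●
○○●○○○●
○○○○○○●
○●○○○●●
○●○●○○○
gen 3: ●○○●○○○
●○○○○●●
○○○○○○●
○○●○○●●
○○○○●●●
gen 4: ●○○○○○○
●○○○○●○
○○○○○○○
●○○○●○○
●○○●●○○
gen 5: ●●○○●○○
○○○○○○●
○○○○○○●
○○○●●○○
●●○●●○●
gen 6: ○●●●●○○
○○○○○●●
○○○○○●○
○○●●●○●
○●○○○○●
gen 7: ○●●●●○●
○○●●○●●
○○○●○○○
●○●●●○●
○●○○○○○

0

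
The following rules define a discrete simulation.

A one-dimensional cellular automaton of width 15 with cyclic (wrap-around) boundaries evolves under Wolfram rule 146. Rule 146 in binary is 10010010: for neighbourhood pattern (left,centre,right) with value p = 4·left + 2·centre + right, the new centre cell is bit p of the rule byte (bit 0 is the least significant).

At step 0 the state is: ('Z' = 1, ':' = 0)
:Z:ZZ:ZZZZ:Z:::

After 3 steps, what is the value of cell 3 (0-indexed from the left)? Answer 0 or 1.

0

t=0: :Z:ZZ:ZZZZ:Z:::
t=1: Z::::::ZZ:::Z::
t=2: :Z::::Z::Z:Z:ZZ
t=3: ::Z::Z:ZZ::::::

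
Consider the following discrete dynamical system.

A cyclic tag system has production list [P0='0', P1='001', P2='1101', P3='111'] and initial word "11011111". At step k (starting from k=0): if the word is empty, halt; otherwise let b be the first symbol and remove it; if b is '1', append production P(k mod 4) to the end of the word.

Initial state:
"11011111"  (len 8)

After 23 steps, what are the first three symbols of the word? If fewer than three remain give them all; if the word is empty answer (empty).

111

0) "11011111"  (len 8)
1) "10111110"  (len 8)
2) "0111110001"  (len 10)
3) "111110001"  (len 9)
4) "11110001111"  (len 11)
5) "11100011110"  (len 11)
6) "1100011110001"  (len 13)
7) "1000111100011101"  (len 16)
8) "000111100011101111"  (len 18)
9) "00111100011101111"  (len 17)
10) "0111100011101111"  (len 16)
11) "111100011101111"  (len 15)
12) "11100011101111111"  (len 17)
13) "11000111011111110"  (len 17)
14) "1000111011111110001"  (len 19)
15) "0001110111111100011101"  (len 22)
16) "001110111111100011101"  (len 21)
17) "01110111111100011101"  (len 20)
18) "1110111111100011101"  (len 19)
19) "1101111111000111011101"  (len 22)
20) "101111111000111011101111"  (len 24)
21) "011111110001110111011110"  (len 24)
22) "11111110001110111011110"  (len 23)
23) "11111100011101110111101101"  (len 26)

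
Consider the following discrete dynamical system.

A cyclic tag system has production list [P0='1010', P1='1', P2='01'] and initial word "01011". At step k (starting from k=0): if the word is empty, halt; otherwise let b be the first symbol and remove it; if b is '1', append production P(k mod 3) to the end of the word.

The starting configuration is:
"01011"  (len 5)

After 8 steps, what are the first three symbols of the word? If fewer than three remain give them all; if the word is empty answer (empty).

k=0  "01011"  (len 5)
k=1  "1011"  (len 4)
k=2  "0111"  (len 4)
k=3  "111"  (len 3)
k=4  "111010"  (len 6)
k=5  "110101"  (len 6)
k=6  "1010101"  (len 7)
k=7  "0101011010"  (len 10)
k=8  "101011010"  (len 9)

101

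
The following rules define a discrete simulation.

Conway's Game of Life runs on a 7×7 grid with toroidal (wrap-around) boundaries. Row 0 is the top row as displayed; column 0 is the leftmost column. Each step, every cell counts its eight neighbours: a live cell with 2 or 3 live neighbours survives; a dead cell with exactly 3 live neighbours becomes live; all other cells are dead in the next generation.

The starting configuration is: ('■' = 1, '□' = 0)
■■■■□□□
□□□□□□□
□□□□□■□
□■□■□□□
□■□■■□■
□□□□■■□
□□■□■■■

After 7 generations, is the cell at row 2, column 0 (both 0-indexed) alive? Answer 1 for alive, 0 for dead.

0

step 0: ■■■■□□□
□□□□□□□
□□□□□■□
□■□■□□□
□■□■■□■
□□□□■■□
□□■□■■■
step 1: ■■■■■■■
□■■□□□□
□□□□□□□
■□□■□■□
■□□■□□□
■□■□□□□
■□■□□□■
step 2: □□□□■■□
□□□□■■■
□■■□□□□
□□□□■□■
■□■■■□□
■□■■□□□
□□□□■□□
step 3: □□□■□□■
□□□■■□■
■□□■■□■
■□□□■■□
■□■□■■■
□□■□□□□
□□□□■■□
step 4: □□□■□□■
□□■□□□■
■□□□□□□
□□□□□□□
■□□□■□□
□■□□□□□
□□□■■■□
step 5: □□■■□□■
■□□□□□■
□□□□□□□
□□□□□□□
□□□□□□□
□□□■□■□
□□■■■■□
step 6: ■■■□□□■
■□□□□□■
□□□□□□□
□□□□□□□
□□□□□□□
□□■■□■□
□□□□□■■
step 7: □■□□□□□
□□□□□□■
□□□□□□□
□□□□□□□
□□□□□□□
□□□□■■■
□□□■■■□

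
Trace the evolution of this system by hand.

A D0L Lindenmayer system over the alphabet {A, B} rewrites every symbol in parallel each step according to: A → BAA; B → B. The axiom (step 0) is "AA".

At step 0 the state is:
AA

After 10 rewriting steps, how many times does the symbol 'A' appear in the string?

0) AA
1) BAABAA
2) BBAABAABBAABAA
3) BBBAABAABBAABAABBBAABAABBAABAA
4) BBBBAABAABBAABAABBBAABAABBAABAABBBBAABAABBAABAABBBAABAABBAABAA
5) BBBBBAABAABBAABAABBBAABAABBAABAABBBBAABAABBAABAABBBAABAABB…AABAABBAABAABBBAABAABBAABAABBBBAABAABBAABAABBBAABAABBAABAA  (len 126)
6) BBBBBBAABAABBAABAABBBAABAABBAABAABBBBAABAABBAABAABBBAABAAB…AABAABBAABAABBBAABAABBAABAABBBBAABAABBAABAABBBAABAABBAABAA  (len 254)
7) BBBBBBBAABAABBAABAABBBAABAABBAABAABBBBAABAABBAABAABBBAABAA…AABAABBAABAABBBAABAABBAABAABBBBAABAABBAABAABBBAABAABBAABAA  (len 510)
8) BBBBBBBBAABAABBAABAABBBAABAABBAABAABBBBAABAABBAABAABBBAABA…AABAABBAABAABBBAABAABBAABAABBBBAABAABBAABAABBBAABAABBAABAA  (len 1022)
9) BBBBBBBBBAABAABBAABAABBBAABAABBAABAABBBBAABAABBAABAABBBAAB…AABAABBAABAABBBAABAABBAABAABBBBAABAABBAABAABBBAABAABBAABAA  (len 2046)
10) BBBBBBBBBBAABAABBAABAABBBAABAABBAABAABBBBAABAABBAABAABBBAA…AABAABBAABAABBBAABAABBAABAABBBBAABAABBAABAABBBAABAABBAABAA  (len 4094)

2048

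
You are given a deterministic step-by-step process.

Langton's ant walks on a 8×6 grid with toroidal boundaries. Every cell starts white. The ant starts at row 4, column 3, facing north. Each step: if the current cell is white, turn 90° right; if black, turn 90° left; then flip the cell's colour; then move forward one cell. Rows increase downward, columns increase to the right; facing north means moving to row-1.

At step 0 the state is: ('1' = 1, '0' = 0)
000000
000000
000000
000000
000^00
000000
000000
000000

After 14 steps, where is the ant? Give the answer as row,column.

5,2

0) 000000
000000
000000
000000
000^00
000000
000000
000000
1) 000000
000000
000000
000000
0001>0
000000
000000
000000
2) 000000
000000
000000
000000
000110
0000v0
000000
000000
3) 000000
000000
000000
000000
000110
000<10
000000
000000
4) 000000
000000
000000
000000
000^10
000110
000000
000000
5) 000000
000000
000000
000000
00<010
000110
000000
000000
6) 000000
000000
000000
00^000
001010
000110
000000
000000
7) 000000
000000
000000
001>00
001010
000110
000000
000000
8) 000000
000000
000000
001100
001v10
000110
000000
000000
9) 000000
000000
000000
001100
00<110
000110
000000
000000
10) 000000
000000
000000
001100
000110
00v110
000000
000000
11) 000000
000000
000000
001100
000110
0<1110
000000
000000
12) 000000
000000
000000
001100
0^0110
011110
000000
000000
13) 000000
000000
000000
001100
01>110
011110
000000
000000
14) 000000
000000
000000
001100
011110
01v110
000000
000000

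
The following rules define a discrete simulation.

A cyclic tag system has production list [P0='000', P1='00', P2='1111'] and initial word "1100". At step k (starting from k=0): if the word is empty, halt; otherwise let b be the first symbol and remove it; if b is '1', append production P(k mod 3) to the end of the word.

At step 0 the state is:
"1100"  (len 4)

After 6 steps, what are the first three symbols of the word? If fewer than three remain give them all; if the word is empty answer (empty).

000

k=0  "1100"  (len 4)
k=1  "100000"  (len 6)
k=2  "0000000"  (len 7)
k=3  "000000"  (len 6)
k=4  "00000"  (len 5)
k=5  "0000"  (len 4)
k=6  "000"  (len 3)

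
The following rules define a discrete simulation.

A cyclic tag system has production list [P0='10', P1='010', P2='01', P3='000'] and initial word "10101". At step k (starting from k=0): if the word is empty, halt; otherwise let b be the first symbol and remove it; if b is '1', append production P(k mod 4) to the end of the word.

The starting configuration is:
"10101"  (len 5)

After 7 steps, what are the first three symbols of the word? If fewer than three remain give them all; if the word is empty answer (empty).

0) "10101"  (len 5)
1) "010110"  (len 6)
2) "10110"  (len 5)
3) "011001"  (len 6)
4) "11001"  (len 5)
5) "100110"  (len 6)
6) "00110010"  (len 8)
7) "0110010"  (len 7)

011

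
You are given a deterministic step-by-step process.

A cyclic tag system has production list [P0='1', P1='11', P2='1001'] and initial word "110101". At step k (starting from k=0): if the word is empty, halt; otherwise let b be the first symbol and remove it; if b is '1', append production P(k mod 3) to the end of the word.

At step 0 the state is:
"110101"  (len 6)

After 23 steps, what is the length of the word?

[0] "110101"  (len 6)
[1] "101011"  (len 6)
[2] "0101111"  (len 7)
[3] "101111"  (len 6)
[4] "011111"  (len 6)
[5] "11111"  (len 5)
[6] "11111001"  (len 8)
[7] "11110011"  (len 8)
[8] "111001111"  (len 9)
[9] "110011111001"  (len 12)
[10] "100111110011"  (len 12)
[11] "0011111001111"  (len 13)
[12] "011111001111"  (len 12)
[13] "11111001111"  (len 11)
[14] "111100111111"  (len 12)
[15] "111001111111001"  (len 15)
[16] "110011111110011"  (len 15)
[17] "1001111111001111"  (len 16)
[18] "0011111110011111001"  (len 19)
[19] "011111110011111001"  (len 18)
[20] "11111110011111001"  (len 17)
[21] "11111100111110011001"  (len 20)
[22] "11111001111100110011"  (len 20)
[23] "111100111110011001111"  (len 21)

21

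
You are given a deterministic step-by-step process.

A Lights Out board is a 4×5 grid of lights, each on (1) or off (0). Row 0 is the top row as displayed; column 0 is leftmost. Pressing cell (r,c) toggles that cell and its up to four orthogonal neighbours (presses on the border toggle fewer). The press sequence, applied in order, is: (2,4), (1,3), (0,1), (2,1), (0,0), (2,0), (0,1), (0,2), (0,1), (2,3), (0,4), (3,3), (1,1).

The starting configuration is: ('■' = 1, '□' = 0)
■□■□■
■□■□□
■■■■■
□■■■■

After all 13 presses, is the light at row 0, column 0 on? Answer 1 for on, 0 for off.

t=0: ■□■□■
■□■□□
■■■■■
□■■■■
t=1: ■□■□■
■□■□■
■■■□□
□■■■□
t=2: ■□■■■
■□□■□
■■■■□
□■■■□
t=3: □■□■■
■■□■□
■■■■□
□■■■□
t=4: □■□■■
■□□■□
□□□■□
□□■■□
t=5: ■□□■■
□□□■□
□□□■□
□□■■□
t=6: ■□□■■
■□□■□
■■□■□
■□■■□
t=7: □■■■■
■■□■□
■■□■□
■□■■□
t=8: □□□□■
■■■■□
■■□■□
■□■■□
t=9: ■■■□■
■□■■□
■■□■□
■□■■□
t=10: ■■■□■
■□■□□
■■■□■
■□■□□
t=11: ■■■■□
■□■□■
■■■□■
■□■□□
t=12: ■■■■□
■□■□■
■■■■■
■□□■■
t=13: ■□■■□
□■□□■
■□■■■
■□□■■

1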